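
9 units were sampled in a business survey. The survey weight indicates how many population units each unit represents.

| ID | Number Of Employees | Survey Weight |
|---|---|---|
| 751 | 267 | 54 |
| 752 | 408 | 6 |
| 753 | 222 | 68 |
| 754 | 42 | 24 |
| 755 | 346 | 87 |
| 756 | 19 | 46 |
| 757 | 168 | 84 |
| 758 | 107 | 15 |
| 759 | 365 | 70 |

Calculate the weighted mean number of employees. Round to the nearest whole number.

Weighted sum = 267×54 + 408×6 + 222×68 + 42×24 + 346×87 + 19×46 + 168×84 + 107×15 + 365×70
  = 14418 + 2448 + 15096 + 1008 + 30102 + 874 + 14112 + 1605 + 25550 = 105213
Sum of weights = 54 + 6 + 68 + 24 + 87 + 46 + 84 + 15 + 70 = 454
Weighted mean = 105213 / 454 = 231.7467

232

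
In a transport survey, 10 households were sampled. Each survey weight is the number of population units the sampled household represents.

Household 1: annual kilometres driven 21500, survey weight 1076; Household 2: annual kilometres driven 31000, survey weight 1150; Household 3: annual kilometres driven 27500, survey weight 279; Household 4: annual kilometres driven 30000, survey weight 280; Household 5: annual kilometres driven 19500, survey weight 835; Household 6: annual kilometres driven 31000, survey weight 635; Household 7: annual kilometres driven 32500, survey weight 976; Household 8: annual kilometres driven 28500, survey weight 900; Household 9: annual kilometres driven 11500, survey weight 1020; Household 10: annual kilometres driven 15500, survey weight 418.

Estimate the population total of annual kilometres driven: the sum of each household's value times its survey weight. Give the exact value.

186403000

Weighted total = 21500×1076 + 31000×1150 + 27500×279 + 30000×280 + 19500×835 + 31000×635 + 32500×976 + 28500×900 + 11500×1020 + 15500×418
  = 23134000 + 35650000 + 7672500 + 8400000 + 16282500 + 19685000 + 31720000 + 25650000 + 11730000 + 6479000 = 186403000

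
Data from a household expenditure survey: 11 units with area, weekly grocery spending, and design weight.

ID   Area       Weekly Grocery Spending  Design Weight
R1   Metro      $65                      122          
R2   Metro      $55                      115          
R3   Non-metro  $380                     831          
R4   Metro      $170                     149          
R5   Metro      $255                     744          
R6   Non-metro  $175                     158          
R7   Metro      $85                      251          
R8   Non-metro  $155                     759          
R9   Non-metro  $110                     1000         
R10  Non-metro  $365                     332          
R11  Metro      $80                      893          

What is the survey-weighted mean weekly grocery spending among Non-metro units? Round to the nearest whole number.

Non-metro rows: R3, R6, R8, R9, R10
Weighted sum = 380×831 + 175×158 + 155×759 + 110×1000 + 365×332
  = 315780 + 27650 + 117645 + 110000 + 121180 = 692255
Sum of weights = 831 + 158 + 759 + 1000 + 332 = 3080
Weighted mean = 692255 / 3080 = 224.75812

225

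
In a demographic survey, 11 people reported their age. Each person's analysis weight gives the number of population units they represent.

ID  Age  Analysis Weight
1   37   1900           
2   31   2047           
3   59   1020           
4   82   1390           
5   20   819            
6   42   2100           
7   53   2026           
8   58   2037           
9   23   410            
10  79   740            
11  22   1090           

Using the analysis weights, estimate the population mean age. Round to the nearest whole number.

Weighted sum = 37×1900 + 31×2047 + 59×1020 + 82×1390 + 20×819 + 42×2100 + 53×2026 + 58×2037 + 23×410 + 79×740 + 22×1090
  = 70300 + 63457 + 60180 + 113980 + 16380 + 88200 + 107378 + 118146 + 9430 + 58460 + 23980 = 729891
Sum of weights = 1900 + 2047 + 1020 + 1390 + 819 + 2100 + 2026 + 2037 + 410 + 740 + 1090 = 15579
Weighted mean = 729891 / 15579 = 46.850953

47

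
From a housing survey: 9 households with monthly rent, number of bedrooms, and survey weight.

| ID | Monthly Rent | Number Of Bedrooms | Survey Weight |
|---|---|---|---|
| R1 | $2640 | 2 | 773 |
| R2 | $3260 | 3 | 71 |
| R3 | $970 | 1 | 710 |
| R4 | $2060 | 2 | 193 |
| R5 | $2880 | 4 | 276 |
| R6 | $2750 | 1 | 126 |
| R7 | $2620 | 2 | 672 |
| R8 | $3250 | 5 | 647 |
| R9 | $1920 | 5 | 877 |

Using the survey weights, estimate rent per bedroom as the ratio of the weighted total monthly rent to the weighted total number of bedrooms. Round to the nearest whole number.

Σ wᵢ·y = 2640×773 + 3260×71 + 970×710 + 2060×193 + 2880×276 + 2750×126 + 2620×672 + 3250×647 + 1920×877
  = 2040720 + 231460 + 688700 + 397580 + 794880 + 346500 + 1760640 + 2102750 + 1683840 = 10047070
Σ wᵢ·x = 2×773 + 3×71 + 1×710 + 2×193 + 4×276 + 1×126 + 2×672 + 5×647 + 5×877
  = 13049
Ratio = 10047070 / 13049 = 769.94942

770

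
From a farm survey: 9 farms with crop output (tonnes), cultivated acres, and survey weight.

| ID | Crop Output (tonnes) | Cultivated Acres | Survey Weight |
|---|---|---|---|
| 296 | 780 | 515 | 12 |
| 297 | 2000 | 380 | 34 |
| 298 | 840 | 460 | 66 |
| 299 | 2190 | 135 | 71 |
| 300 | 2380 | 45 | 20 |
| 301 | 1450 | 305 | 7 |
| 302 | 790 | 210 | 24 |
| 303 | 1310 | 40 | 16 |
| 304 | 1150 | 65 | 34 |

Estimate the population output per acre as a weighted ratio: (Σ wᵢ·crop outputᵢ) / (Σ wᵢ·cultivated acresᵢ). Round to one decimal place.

Σ wᵢ·y = 780×12 + 2000×34 + 840×66 + 2190×71 + 2380×20 + 1450×7 + 790×24 + 1310×16 + 1150×34
  = 425060
Σ wᵢ·x = 515×12 + 380×34 + 460×66 + 135×71 + 45×20 + 305×7 + 210×24 + 40×16 + 65×34
  = 6180 + 12920 + 30360 + 9585 + 900 + 2135 + 5040 + 640 + 2210 = 69970
Ratio = 425060 / 69970 = 6.0748892

6.1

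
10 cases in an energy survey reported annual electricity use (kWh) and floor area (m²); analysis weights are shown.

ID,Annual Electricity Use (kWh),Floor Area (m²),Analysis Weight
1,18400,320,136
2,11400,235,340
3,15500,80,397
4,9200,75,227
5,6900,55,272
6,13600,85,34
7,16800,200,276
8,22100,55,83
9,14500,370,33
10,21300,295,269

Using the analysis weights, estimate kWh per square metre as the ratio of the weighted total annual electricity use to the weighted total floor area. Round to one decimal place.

86.8

Σ wᵢ·y = 18400×136 + 11400×340 + 15500×397 + 9200×227 + 6900×272 + 13600×34 + 16800×276 + 22100×83 + 14500×33 + 21300×269
  = 2502400 + 3876000 + 6153500 + 2088400 + 1876800 + 462400 + 4636800 + 1834300 + 478500 + 5729700 = 29638800
Σ wᵢ·x = 320×136 + 235×340 + 80×397 + 75×227 + 55×272 + 85×34 + 200×276 + 55×83 + 370×33 + 295×269
  = 43520 + 79900 + 31760 + 17025 + 14960 + 2890 + 55200 + 4565 + 12210 + 79355 = 341385
Ratio = 29638800 / 341385 = 86.81928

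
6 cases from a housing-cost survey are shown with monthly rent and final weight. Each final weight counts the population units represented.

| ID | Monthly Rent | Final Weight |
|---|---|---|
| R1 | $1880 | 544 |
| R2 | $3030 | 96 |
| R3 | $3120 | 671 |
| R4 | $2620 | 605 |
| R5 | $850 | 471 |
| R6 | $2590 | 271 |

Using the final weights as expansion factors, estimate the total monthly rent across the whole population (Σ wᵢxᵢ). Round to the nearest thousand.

Weighted total = 1880×544 + 3030×96 + 3120×671 + 2620×605 + 850×471 + 2590×271
  = 1022720 + 290880 + 2093520 + 1585100 + 400350 + 701890 = 6094460

6094000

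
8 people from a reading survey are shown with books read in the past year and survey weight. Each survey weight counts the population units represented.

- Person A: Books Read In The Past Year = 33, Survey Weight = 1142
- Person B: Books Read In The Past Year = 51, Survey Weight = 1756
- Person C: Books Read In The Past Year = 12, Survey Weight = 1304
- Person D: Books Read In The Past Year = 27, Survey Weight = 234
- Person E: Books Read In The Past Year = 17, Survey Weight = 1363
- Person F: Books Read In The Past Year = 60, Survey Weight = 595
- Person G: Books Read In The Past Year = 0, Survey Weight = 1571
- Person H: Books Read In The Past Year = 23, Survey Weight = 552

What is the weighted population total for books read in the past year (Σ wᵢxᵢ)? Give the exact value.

220775

Weighted total = 33×1142 + 51×1756 + 12×1304 + 27×234 + 17×1363 + 60×595 + 0×1571 + 23×552
  = 37686 + 89556 + 15648 + 6318 + 23171 + 35700 + 0 + 12696 = 220775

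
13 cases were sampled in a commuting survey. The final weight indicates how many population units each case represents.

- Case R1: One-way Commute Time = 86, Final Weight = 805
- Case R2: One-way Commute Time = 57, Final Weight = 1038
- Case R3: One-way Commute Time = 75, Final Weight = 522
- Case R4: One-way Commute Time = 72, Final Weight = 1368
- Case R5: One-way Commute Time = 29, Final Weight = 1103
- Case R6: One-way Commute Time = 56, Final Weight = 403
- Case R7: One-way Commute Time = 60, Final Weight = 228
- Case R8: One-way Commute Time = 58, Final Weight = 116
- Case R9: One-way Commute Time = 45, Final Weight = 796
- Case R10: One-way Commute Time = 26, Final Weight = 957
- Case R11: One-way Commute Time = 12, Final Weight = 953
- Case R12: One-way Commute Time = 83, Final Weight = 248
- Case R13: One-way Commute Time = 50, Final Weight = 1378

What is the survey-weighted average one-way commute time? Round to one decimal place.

Weighted sum = 502627
Sum of weights = 9915
Weighted mean = 502627 / 9915 = 50.693596

50.7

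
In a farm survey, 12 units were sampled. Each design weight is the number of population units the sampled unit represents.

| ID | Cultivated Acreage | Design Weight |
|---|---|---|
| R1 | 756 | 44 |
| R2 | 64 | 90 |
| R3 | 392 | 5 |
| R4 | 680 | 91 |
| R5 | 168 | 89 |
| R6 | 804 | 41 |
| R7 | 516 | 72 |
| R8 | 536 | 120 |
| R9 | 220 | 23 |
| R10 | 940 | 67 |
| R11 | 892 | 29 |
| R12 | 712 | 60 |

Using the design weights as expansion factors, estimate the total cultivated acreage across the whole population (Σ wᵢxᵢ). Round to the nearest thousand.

389000

Weighted total = 756×44 + 64×90 + 392×5 + 680×91 + 168×89 + 804×41 + 516×72 + 536×120 + 220×23 + 940×67 + 892×29 + 712×60
  = 33264 + 5760 + 1960 + 61880 + 14952 + 32964 + 37152 + 64320 + 5060 + 62980 + 25868 + 42720 = 388880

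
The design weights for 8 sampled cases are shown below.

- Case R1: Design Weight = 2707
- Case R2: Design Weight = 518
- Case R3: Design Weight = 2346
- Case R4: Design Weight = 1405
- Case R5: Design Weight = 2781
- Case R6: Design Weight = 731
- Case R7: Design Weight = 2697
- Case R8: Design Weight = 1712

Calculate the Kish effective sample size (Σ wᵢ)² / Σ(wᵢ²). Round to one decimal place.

6.6

Σ wᵢ = 2707 + 518 + 2346 + 1405 + 2781 + 731 + 2697 + 1712 = 14897
Σ wᵢ² = 7327849 + 268324 + 5503716 + 1974025 + 7733961 + 534361 + 7273809 + 2930944 = 33546989
n_eff = 14897² / 33546989 = 221920609 / 33546989 = 6.6152169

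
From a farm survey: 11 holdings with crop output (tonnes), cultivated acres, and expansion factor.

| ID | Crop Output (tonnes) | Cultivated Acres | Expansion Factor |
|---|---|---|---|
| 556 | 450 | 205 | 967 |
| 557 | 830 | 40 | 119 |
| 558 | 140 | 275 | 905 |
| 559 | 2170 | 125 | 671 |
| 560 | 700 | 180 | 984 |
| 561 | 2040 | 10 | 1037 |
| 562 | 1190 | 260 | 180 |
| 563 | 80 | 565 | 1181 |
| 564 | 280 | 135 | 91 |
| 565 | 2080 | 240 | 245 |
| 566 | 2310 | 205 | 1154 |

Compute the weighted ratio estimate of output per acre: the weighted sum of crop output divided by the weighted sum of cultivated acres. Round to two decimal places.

4.83

Σ wᵢ·y = 450×967 + 830×119 + 140×905 + 2170×671 + 700×984 + 2040×1037 + 1190×180 + 80×1181 + 280×91 + 2080×245 + 2310×1154
  = 435150 + 98770 + 126700 + 1456070 + 688800 + 2115480 + 214200 + 94480 + 25480 + 509600 + 2665740 = 8430470
Σ wᵢ·x = 205×967 + 40×119 + 275×905 + 125×671 + 180×984 + 10×1037 + 260×180 + 565×1181 + 135×91 + 240×245 + 205×1154
  = 198235 + 4760 + 248875 + 83875 + 177120 + 10370 + 46800 + 667265 + 12285 + 58800 + 236570 = 1744955
Ratio = 8430470 / 1744955 = 4.8313395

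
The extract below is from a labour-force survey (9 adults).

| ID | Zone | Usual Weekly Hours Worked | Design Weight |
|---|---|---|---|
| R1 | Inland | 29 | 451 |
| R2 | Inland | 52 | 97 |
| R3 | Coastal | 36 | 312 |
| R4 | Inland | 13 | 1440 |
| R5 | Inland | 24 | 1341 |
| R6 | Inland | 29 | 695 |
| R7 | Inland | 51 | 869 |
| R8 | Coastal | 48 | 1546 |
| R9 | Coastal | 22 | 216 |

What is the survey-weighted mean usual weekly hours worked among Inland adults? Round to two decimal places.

27.28

Inland rows: R1, R2, R4, R5, R6, R7
Weighted sum = 29×451 + 52×97 + 13×1440 + 24×1341 + 29×695 + 51×869
  = 13079 + 5044 + 18720 + 32184 + 20155 + 44319 = 133501
Sum of weights = 451 + 97 + 1440 + 1341 + 695 + 869 = 4893
Weighted mean = 133501 / 4893 = 27.284079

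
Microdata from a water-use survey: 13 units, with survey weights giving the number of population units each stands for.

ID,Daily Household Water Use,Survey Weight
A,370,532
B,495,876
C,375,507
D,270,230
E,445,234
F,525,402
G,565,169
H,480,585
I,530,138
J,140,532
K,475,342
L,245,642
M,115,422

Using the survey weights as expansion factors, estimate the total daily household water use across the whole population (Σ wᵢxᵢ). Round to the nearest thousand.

2090000

Weighted total = 2090040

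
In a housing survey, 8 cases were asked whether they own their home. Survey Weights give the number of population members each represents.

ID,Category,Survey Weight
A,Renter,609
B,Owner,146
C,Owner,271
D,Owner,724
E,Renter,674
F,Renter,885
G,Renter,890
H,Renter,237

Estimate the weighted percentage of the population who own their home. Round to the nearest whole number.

Sum of weights for 'Owner' = 146 + 271 + 724 = 1141
Total weight = 609 + 146 + 271 + 724 + 674 + 885 + 890 + 237 = 4436
Weighted proportion = 1141 / 4436 = 0.25721371 → 25.721371%

26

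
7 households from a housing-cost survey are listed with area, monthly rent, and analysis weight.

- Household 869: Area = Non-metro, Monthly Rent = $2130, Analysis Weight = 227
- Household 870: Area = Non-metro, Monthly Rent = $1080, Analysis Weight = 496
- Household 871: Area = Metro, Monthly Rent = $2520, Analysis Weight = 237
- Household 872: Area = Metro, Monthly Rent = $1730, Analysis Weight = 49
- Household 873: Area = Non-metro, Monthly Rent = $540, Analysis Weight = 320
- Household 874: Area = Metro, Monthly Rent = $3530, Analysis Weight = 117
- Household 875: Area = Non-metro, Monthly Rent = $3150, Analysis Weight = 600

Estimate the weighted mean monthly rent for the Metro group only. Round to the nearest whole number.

Metro rows: 871, 872, 874
Weighted sum = 2520×237 + 1730×49 + 3530×117
  = 1095020
Sum of weights = 237 + 49 + 117 = 403
Weighted mean = 1095020 / 403 = 2717.1712

2717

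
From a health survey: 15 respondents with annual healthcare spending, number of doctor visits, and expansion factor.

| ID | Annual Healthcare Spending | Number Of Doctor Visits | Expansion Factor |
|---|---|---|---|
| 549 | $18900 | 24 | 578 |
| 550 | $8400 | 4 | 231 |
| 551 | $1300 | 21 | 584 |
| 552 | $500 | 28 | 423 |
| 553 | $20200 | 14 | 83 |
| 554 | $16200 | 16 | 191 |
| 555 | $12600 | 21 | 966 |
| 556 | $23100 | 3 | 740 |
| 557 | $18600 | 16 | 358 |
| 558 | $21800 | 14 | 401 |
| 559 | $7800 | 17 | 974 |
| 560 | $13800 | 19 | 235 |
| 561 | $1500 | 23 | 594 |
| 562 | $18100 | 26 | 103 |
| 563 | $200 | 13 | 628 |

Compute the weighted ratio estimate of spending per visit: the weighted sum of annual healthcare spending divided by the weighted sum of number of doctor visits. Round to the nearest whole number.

Σ wᵢ·y = 76993400
Σ wᵢ·x = 122497
Ratio = 76993400 / 122497 = 628.53294

629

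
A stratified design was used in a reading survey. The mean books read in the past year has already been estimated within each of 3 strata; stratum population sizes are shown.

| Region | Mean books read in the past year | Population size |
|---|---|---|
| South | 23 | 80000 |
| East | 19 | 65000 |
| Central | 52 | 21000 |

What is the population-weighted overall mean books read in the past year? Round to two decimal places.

Σ Nₕ·x̄ₕ = 4167000
Σ Nₕ = 80000 + 65000 + 21000 = 166000
Overall mean = 4167000 / 166000 = 25.10241

25.10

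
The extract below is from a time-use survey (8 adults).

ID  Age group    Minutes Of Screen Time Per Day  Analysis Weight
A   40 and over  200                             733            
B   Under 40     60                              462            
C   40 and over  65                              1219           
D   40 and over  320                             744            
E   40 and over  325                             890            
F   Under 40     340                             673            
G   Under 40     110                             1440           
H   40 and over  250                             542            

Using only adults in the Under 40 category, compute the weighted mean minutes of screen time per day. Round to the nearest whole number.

Under 40 rows: B, F, G
Weighted sum = 60×462 + 340×673 + 110×1440
  = 27720 + 228820 + 158400 = 414940
Sum of weights = 462 + 673 + 1440 = 2575
Weighted mean = 414940 / 2575 = 161.14175

161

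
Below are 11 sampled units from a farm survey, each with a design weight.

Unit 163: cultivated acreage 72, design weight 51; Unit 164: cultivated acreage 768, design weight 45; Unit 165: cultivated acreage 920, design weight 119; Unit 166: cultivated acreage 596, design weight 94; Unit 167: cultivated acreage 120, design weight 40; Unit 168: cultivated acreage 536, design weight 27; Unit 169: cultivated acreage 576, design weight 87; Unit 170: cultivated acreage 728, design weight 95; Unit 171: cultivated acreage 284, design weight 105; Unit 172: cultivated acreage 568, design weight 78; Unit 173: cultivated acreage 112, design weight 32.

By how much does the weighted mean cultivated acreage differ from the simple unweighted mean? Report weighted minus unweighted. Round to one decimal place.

Unweighted sum = 72 + 768 + 920 + 596 + 120 + 536 + 576 + 728 + 284 + 568 + 112 = 5280
Unweighted mean = 5280 / 11 = 480
Weighted sum = 72×51 + 768×45 + 920×119 + 596×94 + 120×40 + 536×27 + 576×87 + 728×95 + 284×105 + 568×78 + 112×32
  = 3672 + 34560 + 109480 + 56024 + 4800 + 14472 + 50112 + 69160 + 29820 + 44304 + 3584 = 419988
Sum of weights = 51 + 45 + 119 + 94 + 40 + 27 + 87 + 95 + 105 + 78 + 32 = 773
Weighted mean = 419988 / 773 = 543.32212
Difference (weighted minus unweighted) = 63.322122

63.3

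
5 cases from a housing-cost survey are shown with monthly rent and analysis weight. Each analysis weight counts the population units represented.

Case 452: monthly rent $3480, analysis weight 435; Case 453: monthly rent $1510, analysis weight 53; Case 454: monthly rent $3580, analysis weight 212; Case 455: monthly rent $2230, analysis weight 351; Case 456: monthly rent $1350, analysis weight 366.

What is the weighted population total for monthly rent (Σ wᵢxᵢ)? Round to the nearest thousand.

Weighted total = 3480×435 + 1510×53 + 3580×212 + 2230×351 + 1350×366
  = 1513800 + 80030 + 758960 + 782730 + 494100 = 3629620

3630000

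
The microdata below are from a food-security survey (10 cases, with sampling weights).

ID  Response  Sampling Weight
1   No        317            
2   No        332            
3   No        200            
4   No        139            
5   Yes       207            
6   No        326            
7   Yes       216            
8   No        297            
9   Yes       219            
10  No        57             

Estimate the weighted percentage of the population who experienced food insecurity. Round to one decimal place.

27.8

Sum of weights for 'Yes' = 207 + 216 + 219 = 642
Total weight = 317 + 332 + 200 + 139 + 207 + 326 + 216 + 297 + 219 + 57 = 2310
Weighted proportion = 642 / 2310 = 0.27792208 → 27.792208%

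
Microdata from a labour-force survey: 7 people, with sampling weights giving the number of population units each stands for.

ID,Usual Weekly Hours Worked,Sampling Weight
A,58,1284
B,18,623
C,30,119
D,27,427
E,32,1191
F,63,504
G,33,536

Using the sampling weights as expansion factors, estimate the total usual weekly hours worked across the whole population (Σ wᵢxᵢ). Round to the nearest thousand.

188000

Weighted total = 188337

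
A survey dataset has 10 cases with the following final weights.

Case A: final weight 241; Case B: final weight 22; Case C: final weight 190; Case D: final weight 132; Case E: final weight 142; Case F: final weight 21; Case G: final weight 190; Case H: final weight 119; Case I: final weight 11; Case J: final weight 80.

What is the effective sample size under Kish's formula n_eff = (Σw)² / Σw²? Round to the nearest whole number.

7

Σ wᵢ = 241 + 22 + 190 + 132 + 142 + 21 + 190 + 119 + 11 + 80 = 1148
Σ wᵢ² = 58081 + 484 + 36100 + 17424 + 20164 + 441 + 36100 + 14161 + 121 + 6400 = 189476
n_eff = 1148² / 189476 = 1317904 / 189476 = 6.9555194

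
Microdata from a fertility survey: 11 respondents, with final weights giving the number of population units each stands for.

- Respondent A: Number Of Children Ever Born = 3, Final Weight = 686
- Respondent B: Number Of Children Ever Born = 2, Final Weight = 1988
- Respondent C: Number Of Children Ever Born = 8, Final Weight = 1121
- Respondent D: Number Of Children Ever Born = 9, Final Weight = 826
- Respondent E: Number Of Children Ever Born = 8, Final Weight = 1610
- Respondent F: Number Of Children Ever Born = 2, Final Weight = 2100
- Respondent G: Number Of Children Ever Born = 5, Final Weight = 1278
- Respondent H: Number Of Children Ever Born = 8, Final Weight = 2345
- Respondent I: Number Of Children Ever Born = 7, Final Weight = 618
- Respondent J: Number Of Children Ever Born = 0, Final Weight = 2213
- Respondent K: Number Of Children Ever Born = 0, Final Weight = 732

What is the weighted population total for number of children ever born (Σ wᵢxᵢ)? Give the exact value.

Weighted total = 68992

68992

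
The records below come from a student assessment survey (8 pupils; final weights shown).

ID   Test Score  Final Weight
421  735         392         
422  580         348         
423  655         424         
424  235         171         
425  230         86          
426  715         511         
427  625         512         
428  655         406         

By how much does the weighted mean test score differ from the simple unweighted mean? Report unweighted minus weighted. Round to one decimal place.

-70.4

Unweighted sum = 735 + 580 + 655 + 235 + 230 + 715 + 625 + 655 = 4430
Unweighted mean = 4430 / 8 = 553.75
Weighted sum = 735×392 + 580×348 + 655×424 + 235×171 + 230×86 + 715×511 + 625×512 + 655×406
  = 288120 + 201840 + 277720 + 40185 + 19780 + 365365 + 320000 + 265930 = 1778940
Sum of weights = 392 + 348 + 424 + 171 + 86 + 511 + 512 + 406 = 2850
Weighted mean = 1778940 / 2850 = 624.18947
Difference (unweighted minus weighted) = -70.439474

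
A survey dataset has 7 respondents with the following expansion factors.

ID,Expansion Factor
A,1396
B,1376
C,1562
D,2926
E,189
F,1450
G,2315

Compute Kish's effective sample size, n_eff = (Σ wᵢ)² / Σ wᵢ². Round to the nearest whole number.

Σ wᵢ = 1396 + 1376 + 1562 + 2926 + 189 + 1450 + 2315 = 11214
Σ wᵢ² = 1948816 + 1893376 + 2439844 + 8561476 + 35721 + 2102500 + 5359225 = 22340958
n_eff = 11214² / 22340958 = 125753796 / 22340958 = 5.6288453

6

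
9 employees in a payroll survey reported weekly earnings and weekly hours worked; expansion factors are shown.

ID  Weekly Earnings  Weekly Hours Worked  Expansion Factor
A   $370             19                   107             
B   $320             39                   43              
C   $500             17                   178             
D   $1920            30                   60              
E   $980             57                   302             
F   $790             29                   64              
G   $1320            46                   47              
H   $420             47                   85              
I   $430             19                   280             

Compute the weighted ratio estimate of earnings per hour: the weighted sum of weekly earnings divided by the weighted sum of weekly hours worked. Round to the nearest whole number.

21

Σ wᵢ·y = 370×107 + 320×43 + 500×178 + 1920×60 + 980×302 + 790×64 + 1320×47 + 420×85 + 430×280
  = 39590 + 13760 + 89000 + 115200 + 295960 + 50560 + 62040 + 35700 + 120400 = 822210
Σ wᵢ·x = 19×107 + 39×43 + 17×178 + 30×60 + 57×302 + 29×64 + 46×47 + 47×85 + 19×280
  = 39083
Ratio = 822210 / 39083 = 21.037536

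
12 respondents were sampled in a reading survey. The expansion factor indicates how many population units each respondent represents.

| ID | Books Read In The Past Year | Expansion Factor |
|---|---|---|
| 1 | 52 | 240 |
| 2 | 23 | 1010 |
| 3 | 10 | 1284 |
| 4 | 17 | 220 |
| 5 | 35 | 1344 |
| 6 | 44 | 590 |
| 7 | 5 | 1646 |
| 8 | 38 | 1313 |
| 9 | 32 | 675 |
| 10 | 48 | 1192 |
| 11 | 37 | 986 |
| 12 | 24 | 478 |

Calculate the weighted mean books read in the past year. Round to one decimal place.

Weighted sum = 52×240 + 23×1010 + 10×1284 + 17×220 + 35×1344 + 44×590 + 5×1646 + 38×1313 + 32×675 + 48×1192 + 37×986 + 24×478
  = 12480 + 23230 + 12840 + 3740 + 47040 + 25960 + 8230 + 49894 + 21600 + 57216 + 36482 + 11472 = 310184
Sum of weights = 240 + 1010 + 1284 + 220 + 1344 + 590 + 1646 + 1313 + 675 + 1192 + 986 + 478 = 10978
Weighted mean = 310184 / 10978 = 28.255056

28.3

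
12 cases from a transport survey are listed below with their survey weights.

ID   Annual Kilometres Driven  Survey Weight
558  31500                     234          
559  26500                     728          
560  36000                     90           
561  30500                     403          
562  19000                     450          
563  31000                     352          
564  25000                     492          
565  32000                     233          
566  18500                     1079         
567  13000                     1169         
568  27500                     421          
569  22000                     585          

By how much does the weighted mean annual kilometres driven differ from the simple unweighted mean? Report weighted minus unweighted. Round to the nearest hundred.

-3400

Unweighted sum = 31500 + 26500 + 36000 + 30500 + 19000 + 31000 + 25000 + 32000 + 18500 + 13000 + 27500 + 22000 = 312500
Unweighted mean = 312500 / 12 = 26041.667
Weighted sum = 31500×234 + 26500×728 + 36000×90 + 30500×403 + 19000×450 + 31000×352 + 25000×492 + 32000×233 + 18500×1079 + 13000×1169 + 27500×421 + 22000×585
  = 141018500
Sum of weights = 234 + 728 + 90 + 403 + 450 + 352 + 492 + 233 + 1079 + 1169 + 421 + 585 = 6236
Weighted mean = 141018500 / 6236 = 22613.614
Difference (weighted minus unweighted) = -3428.0522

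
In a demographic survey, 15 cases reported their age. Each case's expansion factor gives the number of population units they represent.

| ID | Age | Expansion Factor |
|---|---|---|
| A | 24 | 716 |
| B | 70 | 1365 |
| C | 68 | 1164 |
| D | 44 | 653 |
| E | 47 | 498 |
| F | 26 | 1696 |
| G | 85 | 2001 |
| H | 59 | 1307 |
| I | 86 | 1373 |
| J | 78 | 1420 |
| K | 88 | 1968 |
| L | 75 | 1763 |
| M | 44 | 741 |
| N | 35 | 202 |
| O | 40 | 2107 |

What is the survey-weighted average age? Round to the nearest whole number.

Weighted sum = 1193519
Sum of weights = 18974
Weighted mean = 1193519 / 18974 = 62.902867

63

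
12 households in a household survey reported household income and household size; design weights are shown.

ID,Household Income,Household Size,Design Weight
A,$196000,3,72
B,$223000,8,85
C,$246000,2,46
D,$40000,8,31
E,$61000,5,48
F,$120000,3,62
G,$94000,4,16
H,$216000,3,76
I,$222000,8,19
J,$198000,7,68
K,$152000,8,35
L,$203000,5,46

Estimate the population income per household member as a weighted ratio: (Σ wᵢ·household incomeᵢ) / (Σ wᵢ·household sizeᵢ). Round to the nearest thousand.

Σ wᵢ·y = 196000×72 + 223000×85 + 246000×46 + 40000×31 + 61000×48 + 120000×62 + 94000×16 + 216000×76 + 222000×19 + 198000×68 + 152000×35 + 203000×46
  = 106251000
Σ wᵢ·x = 3×72 + 8×85 + 2×46 + 8×31 + 5×48 + 3×62 + 4×16 + 3×76 + 8×19 + 7×68 + 8×35 + 5×46
  = 216 + 680 + 92 + 248 + 240 + 186 + 64 + 228 + 152 + 476 + 280 + 230 = 3092
Ratio = 106251000 / 3092 = 34363.195

34000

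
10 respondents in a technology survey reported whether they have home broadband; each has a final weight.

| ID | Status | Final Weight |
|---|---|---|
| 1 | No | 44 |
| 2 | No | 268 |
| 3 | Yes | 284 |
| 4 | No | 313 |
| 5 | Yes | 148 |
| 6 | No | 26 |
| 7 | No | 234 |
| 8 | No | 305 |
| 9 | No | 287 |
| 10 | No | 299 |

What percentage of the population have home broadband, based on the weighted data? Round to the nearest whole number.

Sum of weights for 'Yes' = 284 + 148 = 432
Total weight = 44 + 268 + 284 + 313 + 148 + 26 + 234 + 305 + 287 + 299 = 2208
Weighted proportion = 432 / 2208 = 0.19565217 → 19.565217%

20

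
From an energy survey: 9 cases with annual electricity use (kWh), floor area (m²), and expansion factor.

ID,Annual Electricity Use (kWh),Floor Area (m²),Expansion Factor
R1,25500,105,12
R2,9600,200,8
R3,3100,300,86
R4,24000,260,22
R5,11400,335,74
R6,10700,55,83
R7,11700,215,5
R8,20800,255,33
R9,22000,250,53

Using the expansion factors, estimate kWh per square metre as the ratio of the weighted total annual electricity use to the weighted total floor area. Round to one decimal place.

Σ wᵢ·y = 25500×12 + 9600×8 + 3100×86 + 24000×22 + 11400×74 + 10700×83 + 11700×5 + 20800×33 + 22000×53
  = 4820000
Σ wᵢ·x = 105×12 + 200×8 + 300×86 + 260×22 + 335×74 + 55×83 + 215×5 + 255×33 + 250×53
  = 1260 + 1600 + 25800 + 5720 + 24790 + 4565 + 1075 + 8415 + 13250 = 86475
Ratio = 4820000 / 86475 = 55.738653

55.7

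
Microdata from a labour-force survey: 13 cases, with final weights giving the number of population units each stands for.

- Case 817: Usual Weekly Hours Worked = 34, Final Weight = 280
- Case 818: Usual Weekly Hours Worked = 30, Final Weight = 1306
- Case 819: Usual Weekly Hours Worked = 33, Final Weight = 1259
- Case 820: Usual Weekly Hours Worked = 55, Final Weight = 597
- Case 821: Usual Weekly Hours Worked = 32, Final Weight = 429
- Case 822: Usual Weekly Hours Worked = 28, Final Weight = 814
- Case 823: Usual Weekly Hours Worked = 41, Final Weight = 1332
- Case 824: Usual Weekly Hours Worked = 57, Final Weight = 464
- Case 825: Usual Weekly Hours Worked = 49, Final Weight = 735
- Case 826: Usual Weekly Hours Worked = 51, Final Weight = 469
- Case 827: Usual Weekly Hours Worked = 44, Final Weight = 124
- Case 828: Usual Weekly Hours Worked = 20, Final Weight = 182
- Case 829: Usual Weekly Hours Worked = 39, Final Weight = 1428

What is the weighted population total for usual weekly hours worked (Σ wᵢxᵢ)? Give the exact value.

Weighted total = 365384

365384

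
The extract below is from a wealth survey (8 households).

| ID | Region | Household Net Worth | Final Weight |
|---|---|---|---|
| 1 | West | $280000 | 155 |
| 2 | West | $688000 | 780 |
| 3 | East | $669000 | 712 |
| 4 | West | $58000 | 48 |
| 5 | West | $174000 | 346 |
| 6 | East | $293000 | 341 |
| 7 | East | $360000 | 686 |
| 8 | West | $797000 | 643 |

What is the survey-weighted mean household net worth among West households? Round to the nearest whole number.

West rows: 1, 2, 4, 5, 8
Weighted sum = 280000×155 + 688000×780 + 58000×48 + 174000×346 + 797000×643
  = 43400000 + 536640000 + 2784000 + 60204000 + 512471000 = 1155499000
Sum of weights = 155 + 780 + 48 + 346 + 643 = 1972
Weighted mean = 1155499000 / 1972 = 585952.84

585953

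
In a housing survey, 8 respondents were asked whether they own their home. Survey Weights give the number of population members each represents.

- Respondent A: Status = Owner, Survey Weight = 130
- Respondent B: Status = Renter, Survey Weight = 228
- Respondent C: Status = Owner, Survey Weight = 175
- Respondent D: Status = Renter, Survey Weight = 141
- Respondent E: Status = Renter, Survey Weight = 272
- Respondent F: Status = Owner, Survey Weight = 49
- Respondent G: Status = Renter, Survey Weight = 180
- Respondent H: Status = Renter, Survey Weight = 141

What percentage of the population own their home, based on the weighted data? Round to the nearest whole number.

27

Sum of weights for 'Owner' = 130 + 175 + 49 = 354
Total weight = 130 + 228 + 175 + 141 + 272 + 49 + 180 + 141 = 1316
Weighted proportion = 354 / 1316 = 0.26899696 → 26.899696%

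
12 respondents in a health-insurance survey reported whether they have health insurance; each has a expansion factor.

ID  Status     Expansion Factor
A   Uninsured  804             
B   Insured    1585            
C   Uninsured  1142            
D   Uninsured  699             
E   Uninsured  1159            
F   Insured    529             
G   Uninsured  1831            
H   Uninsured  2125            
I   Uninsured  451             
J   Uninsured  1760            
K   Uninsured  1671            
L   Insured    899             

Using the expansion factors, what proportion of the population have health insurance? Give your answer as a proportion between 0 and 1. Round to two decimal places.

Sum of weights for 'Insured' = 1585 + 529 + 899 = 3013
Total weight = 14655
Weighted proportion = 3013 / 14655 = 0.20559536

0.21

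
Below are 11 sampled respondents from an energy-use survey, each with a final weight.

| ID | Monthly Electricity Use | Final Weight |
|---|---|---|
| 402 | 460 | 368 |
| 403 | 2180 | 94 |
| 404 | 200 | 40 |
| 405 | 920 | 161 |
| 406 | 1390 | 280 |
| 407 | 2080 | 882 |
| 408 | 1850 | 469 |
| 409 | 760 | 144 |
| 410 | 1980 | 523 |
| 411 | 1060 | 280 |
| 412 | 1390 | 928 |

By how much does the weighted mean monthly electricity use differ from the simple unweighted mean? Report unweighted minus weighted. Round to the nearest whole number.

-227

Unweighted sum = 460 + 2180 + 200 + 920 + 1390 + 2080 + 1850 + 760 + 1980 + 1060 + 1390 = 14270
Unweighted mean = 14270 / 11 = 1297.2727
Weighted sum = 460×368 + 2180×94 + 200×40 + 920×161 + 1390×280 + 2080×882 + 1850×469 + 760×144 + 1980×523 + 1060×280 + 1390×928
  = 169280 + 204920 + 8000 + 148120 + 389200 + 1834560 + 867650 + 109440 + 1035540 + 296800 + 1289920 = 6353430
Sum of weights = 368 + 94 + 40 + 161 + 280 + 882 + 469 + 144 + 523 + 280 + 928 = 4169
Weighted mean = 6353430 / 4169 = 1523.9698
Difference (unweighted minus weighted) = -226.69705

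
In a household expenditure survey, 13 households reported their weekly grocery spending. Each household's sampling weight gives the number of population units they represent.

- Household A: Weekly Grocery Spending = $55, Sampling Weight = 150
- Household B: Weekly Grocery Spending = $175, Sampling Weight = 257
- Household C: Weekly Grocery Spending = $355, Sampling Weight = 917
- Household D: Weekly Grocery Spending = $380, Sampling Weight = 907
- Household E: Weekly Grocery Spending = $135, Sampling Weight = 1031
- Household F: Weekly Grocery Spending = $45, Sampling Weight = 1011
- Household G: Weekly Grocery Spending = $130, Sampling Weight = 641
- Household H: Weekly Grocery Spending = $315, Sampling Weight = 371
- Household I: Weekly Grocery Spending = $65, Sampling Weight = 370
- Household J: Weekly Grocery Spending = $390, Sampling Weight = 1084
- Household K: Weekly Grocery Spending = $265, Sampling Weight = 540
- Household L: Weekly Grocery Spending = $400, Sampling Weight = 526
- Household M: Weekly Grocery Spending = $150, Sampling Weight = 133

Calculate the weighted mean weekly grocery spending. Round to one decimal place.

243.0

Weighted sum = 1928555
Sum of weights = 7938
Weighted mean = 1928555 / 7938 = 242.95225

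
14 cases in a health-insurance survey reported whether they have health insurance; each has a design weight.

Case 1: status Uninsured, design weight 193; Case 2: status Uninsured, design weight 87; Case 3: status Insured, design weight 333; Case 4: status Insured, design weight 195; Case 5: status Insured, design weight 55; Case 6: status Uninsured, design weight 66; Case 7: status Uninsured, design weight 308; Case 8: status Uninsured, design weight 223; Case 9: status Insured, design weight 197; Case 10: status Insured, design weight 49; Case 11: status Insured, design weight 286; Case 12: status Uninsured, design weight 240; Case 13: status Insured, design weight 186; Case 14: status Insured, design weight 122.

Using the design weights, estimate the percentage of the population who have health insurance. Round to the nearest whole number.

56

Sum of weights for 'Insured' = 333 + 195 + 55 + 197 + 49 + 286 + 186 + 122 = 1423
Total weight = 2540
Weighted proportion = 1423 / 2540 = 0.56023622 → 56.023622%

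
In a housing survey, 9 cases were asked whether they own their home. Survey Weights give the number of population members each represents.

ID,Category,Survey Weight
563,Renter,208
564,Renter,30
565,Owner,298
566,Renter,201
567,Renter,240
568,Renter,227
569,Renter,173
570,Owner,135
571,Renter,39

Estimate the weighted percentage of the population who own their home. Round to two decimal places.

27.92

Sum of weights for 'Owner' = 298 + 135 = 433
Total weight = 208 + 30 + 298 + 201 + 240 + 227 + 173 + 135 + 39 = 1551
Weighted proportion = 433 / 1551 = 0.27917473 → 27.917473%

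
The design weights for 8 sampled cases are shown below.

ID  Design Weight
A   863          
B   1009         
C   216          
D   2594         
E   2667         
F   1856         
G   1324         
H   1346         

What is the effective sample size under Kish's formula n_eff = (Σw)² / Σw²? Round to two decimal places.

Σ wᵢ = 11875
Σ wᵢ² = 744769 + 1018081 + 46656 + 6728836 + 7112889 + 3444736 + 1752976 + 1811716 = 22660659
n_eff = 11875² / 22660659 = 141015625 / 22660659 = 6.2229269

6.22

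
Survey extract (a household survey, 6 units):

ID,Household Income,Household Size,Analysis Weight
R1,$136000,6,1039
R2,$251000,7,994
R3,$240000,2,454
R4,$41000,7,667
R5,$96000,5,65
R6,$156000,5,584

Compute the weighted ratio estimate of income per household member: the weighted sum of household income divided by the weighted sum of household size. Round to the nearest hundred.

Σ wᵢ·y = 624449000
Σ wᵢ·x = 6×1039 + 7×994 + 2×454 + 7×667 + 5×65 + 5×584
  = 22014
Ratio = 624449000 / 22014 = 28365.994

28400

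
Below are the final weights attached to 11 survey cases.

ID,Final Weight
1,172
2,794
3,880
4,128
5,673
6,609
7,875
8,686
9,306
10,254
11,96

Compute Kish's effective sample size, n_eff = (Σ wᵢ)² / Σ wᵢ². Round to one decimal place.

Σ wᵢ = 172 + 794 + 880 + 128 + 673 + 609 + 875 + 686 + 306 + 254 + 96 = 5473
Σ wᵢ² = 3678203
n_eff = 5473² / 3678203 = 29953729 / 3678203 = 8.1435769

8.1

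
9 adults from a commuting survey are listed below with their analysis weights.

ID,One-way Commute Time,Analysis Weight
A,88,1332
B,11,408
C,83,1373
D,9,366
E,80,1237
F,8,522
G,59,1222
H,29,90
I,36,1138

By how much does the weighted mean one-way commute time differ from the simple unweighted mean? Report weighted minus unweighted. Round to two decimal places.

14.77

Unweighted sum = 403
Unweighted mean = 403 / 9 = 44.777778
Weighted sum = 88×1332 + 11×408 + 83×1373 + 9×366 + 80×1237 + 8×522 + 59×1222 + 29×90 + 36×1138
  = 117216 + 4488 + 113959 + 3294 + 98960 + 4176 + 72098 + 2610 + 40968 = 457769
Sum of weights = 1332 + 408 + 1373 + 366 + 1237 + 522 + 1222 + 90 + 1138 = 7688
Weighted mean = 457769 / 7688 = 59.543314
Difference (weighted minus unweighted) = 14.765536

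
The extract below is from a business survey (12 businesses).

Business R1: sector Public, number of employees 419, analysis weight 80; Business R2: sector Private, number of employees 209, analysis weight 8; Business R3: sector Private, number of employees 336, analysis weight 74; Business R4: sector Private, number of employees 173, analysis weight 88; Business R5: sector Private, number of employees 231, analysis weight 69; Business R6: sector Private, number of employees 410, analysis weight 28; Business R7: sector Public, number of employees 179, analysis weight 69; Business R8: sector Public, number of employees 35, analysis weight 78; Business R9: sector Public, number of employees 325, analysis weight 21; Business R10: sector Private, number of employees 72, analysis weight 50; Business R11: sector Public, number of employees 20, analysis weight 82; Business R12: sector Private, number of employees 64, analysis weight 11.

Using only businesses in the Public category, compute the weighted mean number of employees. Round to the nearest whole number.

173

Public rows: R1, R7, R8, R9, R11
Weighted sum = 419×80 + 179×69 + 35×78 + 325×21 + 20×82
  = 33520 + 12351 + 2730 + 6825 + 1640 = 57066
Sum of weights = 80 + 69 + 78 + 21 + 82 = 330
Weighted mean = 57066 / 330 = 172.92727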